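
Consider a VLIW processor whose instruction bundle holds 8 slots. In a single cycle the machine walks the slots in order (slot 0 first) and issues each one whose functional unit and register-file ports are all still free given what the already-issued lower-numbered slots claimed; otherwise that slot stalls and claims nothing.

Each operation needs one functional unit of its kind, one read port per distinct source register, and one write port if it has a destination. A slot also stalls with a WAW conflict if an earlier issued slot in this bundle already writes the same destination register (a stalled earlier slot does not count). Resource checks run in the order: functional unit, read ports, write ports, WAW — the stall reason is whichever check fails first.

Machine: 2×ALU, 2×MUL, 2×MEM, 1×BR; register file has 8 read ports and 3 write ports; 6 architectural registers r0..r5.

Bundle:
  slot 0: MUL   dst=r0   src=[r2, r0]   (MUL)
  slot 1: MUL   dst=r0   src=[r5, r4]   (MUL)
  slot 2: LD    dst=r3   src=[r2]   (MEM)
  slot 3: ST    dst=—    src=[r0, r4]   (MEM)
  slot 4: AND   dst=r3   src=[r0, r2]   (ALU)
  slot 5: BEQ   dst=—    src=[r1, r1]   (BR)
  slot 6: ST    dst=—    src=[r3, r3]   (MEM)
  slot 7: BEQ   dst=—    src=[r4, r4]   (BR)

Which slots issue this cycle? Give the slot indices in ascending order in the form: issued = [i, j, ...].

  0. MUL→r0 ⇒ go  {2A/1Mu/2Ld/1B | 6r 2w}
  1. MUL→r0 ⇒ no(WAW)  {2A/1Mu/2Ld/1B | 6r 2w}
  2. MEM→r3 ⇒ go  {2A/1Mu/1Ld/1B | 5r 1w}
  3. MEM ⇒ go  {2A/1Mu/0Ld/1B | 3r 1w}
  4. ALU→r3 ⇒ no(WAW)  {2A/1Mu/0Ld/1B | 3r 1w}
  5. BR ⇒ go  {2A/1Mu/0Ld/0B | 2r 1w}
  6. MEM ⇒ no(FU)  {2A/1Mu/0Ld/0B | 2r 1w}
  7. BR ⇒ no(FU)  {2A/1Mu/0Ld/0B | 2r 1w}

issued = [0, 2, 3, 5]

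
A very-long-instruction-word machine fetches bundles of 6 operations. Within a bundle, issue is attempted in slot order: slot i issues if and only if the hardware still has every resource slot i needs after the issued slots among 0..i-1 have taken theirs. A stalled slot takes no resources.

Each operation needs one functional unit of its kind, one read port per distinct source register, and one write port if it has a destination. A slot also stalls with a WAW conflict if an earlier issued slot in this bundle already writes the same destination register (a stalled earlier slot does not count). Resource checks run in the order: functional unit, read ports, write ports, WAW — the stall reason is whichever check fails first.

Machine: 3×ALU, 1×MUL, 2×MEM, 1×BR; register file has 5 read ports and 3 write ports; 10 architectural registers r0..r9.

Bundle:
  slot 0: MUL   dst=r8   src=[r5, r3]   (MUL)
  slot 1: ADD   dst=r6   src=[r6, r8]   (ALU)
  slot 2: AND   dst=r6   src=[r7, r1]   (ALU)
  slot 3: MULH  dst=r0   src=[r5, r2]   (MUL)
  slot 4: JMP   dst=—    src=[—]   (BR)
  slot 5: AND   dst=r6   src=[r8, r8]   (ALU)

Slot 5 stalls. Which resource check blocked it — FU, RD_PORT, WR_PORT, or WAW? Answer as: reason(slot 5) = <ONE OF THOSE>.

[0] MUL needs rd=2 wr=1: ok; after: ALU=3 MUL=0 MEM=2 BR=1, R=3, W=2
[1] ALU needs rd=2 wr=1: ok; after: ALU=2 MUL=0 MEM=2 BR=1, R=1, W=1
[2] ALU needs rd=2 wr=1: RD_PORT; after: ALU=2 MUL=0 MEM=2 BR=1, R=1, W=1
[3] MUL needs rd=2 wr=1: FU; after: ALU=2 MUL=0 MEM=2 BR=1, R=1, W=1
[4] BR needs rd=0 wr=0: ok; after: ALU=2 MUL=0 MEM=2 BR=0, R=1, W=1
[5] ALU needs rd=1 wr=1: WAW; after: ALU=2 MUL=0 MEM=2 BR=0, R=1, W=1

reason(slot 5) = WAW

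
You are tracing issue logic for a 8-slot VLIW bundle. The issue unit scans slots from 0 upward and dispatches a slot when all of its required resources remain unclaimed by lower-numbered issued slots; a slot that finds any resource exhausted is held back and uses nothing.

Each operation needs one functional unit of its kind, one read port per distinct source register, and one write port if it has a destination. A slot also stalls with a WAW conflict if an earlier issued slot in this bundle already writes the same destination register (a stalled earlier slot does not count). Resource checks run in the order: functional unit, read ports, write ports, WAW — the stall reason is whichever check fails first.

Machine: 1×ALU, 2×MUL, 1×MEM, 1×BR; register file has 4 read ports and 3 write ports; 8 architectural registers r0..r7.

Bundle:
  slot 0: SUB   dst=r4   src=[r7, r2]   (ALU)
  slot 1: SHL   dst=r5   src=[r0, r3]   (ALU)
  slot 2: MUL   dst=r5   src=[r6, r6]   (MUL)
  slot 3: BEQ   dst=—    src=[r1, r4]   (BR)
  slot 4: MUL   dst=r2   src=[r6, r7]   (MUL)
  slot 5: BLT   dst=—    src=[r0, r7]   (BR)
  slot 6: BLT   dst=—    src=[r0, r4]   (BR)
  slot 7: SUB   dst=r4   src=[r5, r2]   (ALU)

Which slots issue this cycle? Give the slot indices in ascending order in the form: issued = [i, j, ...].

issued = [0, 2]

[0] ALU needs rd=2 wr=1: ok; after: ALU=0 MUL=2 MEM=1 BR=1, R=2, W=2
[1] ALU needs rd=2 wr=1: FU; after: ALU=0 MUL=2 MEM=1 BR=1, R=2, W=2
[2] MUL needs rd=1 wr=1: ok; after: ALU=0 MUL=1 MEM=1 BR=1, R=1, W=1
[3] BR needs rd=2 wr=0: RD_PORT; after: ALU=0 MUL=1 MEM=1 BR=1, R=1, W=1
[4] MUL needs rd=2 wr=1: RD_PORT; after: ALU=0 MUL=1 MEM=1 BR=1, R=1, W=1
[5] BR needs rd=2 wr=0: RD_PORT; after: ALU=0 MUL=1 MEM=1 BR=1, R=1, W=1
[6] BR needs rd=2 wr=0: RD_PORT; after: ALU=0 MUL=1 MEM=1 BR=1, R=1, W=1
[7] ALU needs rd=2 wr=1: FU; after: ALU=0 MUL=1 MEM=1 BR=1, R=1, W=1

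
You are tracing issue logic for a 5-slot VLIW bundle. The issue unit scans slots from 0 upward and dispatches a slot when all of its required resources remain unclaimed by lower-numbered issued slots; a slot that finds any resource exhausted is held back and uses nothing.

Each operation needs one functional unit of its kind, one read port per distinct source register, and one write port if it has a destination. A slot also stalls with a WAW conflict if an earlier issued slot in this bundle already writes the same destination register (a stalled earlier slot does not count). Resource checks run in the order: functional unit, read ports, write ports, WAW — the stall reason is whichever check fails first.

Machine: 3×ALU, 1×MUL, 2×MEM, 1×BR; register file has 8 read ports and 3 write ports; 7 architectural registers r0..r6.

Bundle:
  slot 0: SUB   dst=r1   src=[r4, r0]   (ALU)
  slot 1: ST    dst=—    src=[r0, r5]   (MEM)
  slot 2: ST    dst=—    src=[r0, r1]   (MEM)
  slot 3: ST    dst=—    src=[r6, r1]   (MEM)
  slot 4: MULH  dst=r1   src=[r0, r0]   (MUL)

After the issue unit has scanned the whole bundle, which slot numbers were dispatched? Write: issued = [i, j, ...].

issued = [0, 1, 2]

(0) want 1×ALU +2rd +1wr — yes → AL2|MU1|ME2|BR1|rd6|wr2
(1) want 1×MEM +2rd +0wr — yes → AL2|MU1|ME1|BR1|rd4|wr2
(2) want 1×MEM +2rd +0wr — yes → AL2|MU1|ME0|BR1|rd2|wr2
(3) want 1×MEM +2rd +0wr — FU → AL2|MU1|ME0|BR1|rd2|wr2
(4) want 1×MUL +1rd +1wr — WAW → AL2|MU1|ME0|BR1|rd2|wr2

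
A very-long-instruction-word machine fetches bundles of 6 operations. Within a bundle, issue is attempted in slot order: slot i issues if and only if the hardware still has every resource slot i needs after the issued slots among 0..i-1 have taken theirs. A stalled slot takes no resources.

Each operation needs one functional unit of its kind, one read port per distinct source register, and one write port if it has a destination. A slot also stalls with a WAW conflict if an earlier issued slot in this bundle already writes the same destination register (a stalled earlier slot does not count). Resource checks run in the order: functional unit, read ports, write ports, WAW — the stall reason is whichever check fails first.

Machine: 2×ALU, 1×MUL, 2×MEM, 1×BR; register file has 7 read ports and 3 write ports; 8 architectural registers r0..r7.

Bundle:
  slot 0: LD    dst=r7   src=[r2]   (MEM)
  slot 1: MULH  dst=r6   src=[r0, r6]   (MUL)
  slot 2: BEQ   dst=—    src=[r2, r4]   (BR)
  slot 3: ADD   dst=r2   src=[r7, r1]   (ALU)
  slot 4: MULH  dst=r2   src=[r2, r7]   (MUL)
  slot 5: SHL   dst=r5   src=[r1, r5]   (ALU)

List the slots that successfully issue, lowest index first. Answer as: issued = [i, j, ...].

slot 0 (MEM): ISSUE — free A2,Mu1,Ld1,B1 rp6 wp2
slot 1 (MUL): ISSUE — free A2,Mu0,Ld1,B1 rp4 wp1
slot 2 (BR): ISSUE — free A2,Mu0,Ld1,B0 rp2 wp1
slot 3 (ALU): ISSUE — free A1,Mu0,Ld1,B0 rp0 wp0
slot 4 (MUL): stall FU — free A1,Mu0,Ld1,B0 rp0 wp0
slot 5 (ALU): stall RD_PORT — free A1,Mu0,Ld1,B0 rp0 wp0

issued = [0, 1, 2, 3]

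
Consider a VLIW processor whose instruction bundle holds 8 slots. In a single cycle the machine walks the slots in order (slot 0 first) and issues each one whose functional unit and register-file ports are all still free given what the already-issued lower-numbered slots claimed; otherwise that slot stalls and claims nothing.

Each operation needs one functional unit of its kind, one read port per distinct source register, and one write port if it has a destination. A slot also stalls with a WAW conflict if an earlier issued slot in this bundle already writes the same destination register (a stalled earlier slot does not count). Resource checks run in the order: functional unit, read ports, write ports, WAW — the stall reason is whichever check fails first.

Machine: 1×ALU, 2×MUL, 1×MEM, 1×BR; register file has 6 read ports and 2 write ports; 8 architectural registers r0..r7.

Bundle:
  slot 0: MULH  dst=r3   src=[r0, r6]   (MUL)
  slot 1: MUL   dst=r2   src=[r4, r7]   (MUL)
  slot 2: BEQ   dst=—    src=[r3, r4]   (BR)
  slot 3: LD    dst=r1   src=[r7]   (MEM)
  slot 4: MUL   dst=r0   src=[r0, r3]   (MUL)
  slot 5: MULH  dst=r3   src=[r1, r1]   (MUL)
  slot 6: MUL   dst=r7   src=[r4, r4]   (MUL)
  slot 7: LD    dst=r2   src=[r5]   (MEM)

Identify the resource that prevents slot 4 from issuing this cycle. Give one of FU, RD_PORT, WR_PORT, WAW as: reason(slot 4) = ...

reason(slot 4) = FU

(0) want 1×MUL +2rd +1wr — yes → AL1|MU1|ME1|BR1|rd4|wr1
(1) want 1×MUL +2rd +1wr — yes → AL1|MU0|ME1|BR1|rd2|wr0
(2) want 1×BR +2rd +0wr — yes → AL1|MU0|ME1|BR0|rd0|wr0
(3) want 1×MEM +1rd +1wr — RD_PORT → AL1|MU0|ME1|BR0|rd0|wr0
(4) want 1×MUL +2rd +1wr — FU → AL1|MU0|ME1|BR0|rd0|wr0
(5) want 1×MUL +1rd +1wr — FU → AL1|MU0|ME1|BR0|rd0|wr0
(6) want 1×MUL +1rd +1wr — FU → AL1|MU0|ME1|BR0|rd0|wr0
(7) want 1×MEM +1rd +1wr — RD_PORT → AL1|MU0|ME1|BR0|rd0|wr0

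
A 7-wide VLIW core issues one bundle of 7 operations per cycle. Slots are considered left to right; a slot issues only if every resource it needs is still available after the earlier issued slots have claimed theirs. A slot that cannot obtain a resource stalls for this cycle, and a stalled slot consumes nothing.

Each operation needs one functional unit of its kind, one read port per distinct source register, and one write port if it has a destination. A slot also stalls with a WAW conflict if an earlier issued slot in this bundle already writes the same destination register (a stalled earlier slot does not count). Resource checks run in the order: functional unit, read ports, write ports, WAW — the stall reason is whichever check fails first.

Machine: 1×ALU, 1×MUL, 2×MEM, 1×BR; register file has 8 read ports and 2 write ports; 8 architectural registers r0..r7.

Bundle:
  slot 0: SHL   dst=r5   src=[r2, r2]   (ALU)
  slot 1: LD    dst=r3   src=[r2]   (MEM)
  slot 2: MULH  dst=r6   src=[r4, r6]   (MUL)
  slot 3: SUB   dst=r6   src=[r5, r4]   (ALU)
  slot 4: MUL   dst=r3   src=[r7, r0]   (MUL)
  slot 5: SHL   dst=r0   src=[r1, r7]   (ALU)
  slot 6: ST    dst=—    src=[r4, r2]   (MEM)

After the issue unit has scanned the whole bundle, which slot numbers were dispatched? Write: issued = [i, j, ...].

slot 0 (ALU): ISSUE — free A0,Mu1,Ld2,B1 rp7 wp1
slot 1 (MEM): ISSUE — free A0,Mu1,Ld1,B1 rp6 wp0
slot 2 (MUL): stall WR_PORT — free A0,Mu1,Ld1,B1 rp6 wp0
slot 3 (ALU): stall FU — free A0,Mu1,Ld1,B1 rp6 wp0
slot 4 (MUL): stall WR_PORT — free A0,Mu1,Ld1,B1 rp6 wp0
slot 5 (ALU): stall FU — free A0,Mu1,Ld1,B1 rp6 wp0
slot 6 (MEM): ISSUE — free A0,Mu1,Ld0,B1 rp4 wp0

issued = [0, 1, 6]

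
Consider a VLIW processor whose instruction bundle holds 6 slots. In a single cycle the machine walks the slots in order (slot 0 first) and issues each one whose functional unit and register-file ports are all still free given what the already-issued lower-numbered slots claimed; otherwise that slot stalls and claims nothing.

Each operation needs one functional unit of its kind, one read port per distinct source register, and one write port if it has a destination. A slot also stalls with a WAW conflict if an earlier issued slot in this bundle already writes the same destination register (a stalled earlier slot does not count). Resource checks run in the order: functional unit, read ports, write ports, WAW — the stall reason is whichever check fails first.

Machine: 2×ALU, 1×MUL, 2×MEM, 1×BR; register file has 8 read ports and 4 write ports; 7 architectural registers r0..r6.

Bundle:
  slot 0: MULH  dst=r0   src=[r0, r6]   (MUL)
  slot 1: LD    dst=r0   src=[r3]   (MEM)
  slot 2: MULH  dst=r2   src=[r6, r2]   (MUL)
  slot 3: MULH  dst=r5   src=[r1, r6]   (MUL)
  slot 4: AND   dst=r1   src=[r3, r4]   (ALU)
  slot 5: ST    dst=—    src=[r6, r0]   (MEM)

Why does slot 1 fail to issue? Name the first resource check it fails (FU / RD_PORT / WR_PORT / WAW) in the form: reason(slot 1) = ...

[0] MUL needs rd=2 wr=1: ok; after: ALU=2 MUL=0 MEM=2 BR=1, R=6, W=3
[1] MEM needs rd=1 wr=1: WAW; after: ALU=2 MUL=0 MEM=2 BR=1, R=6, W=3
[2] MUL needs rd=2 wr=1: FU; after: ALU=2 MUL=0 MEM=2 BR=1, R=6, W=3
[3] MUL needs rd=2 wr=1: FU; after: ALU=2 MUL=0 MEM=2 BR=1, R=6, W=3
[4] ALU needs rd=2 wr=1: ok; after: ALU=1 MUL=0 MEM=2 BR=1, R=4, W=2
[5] MEM needs rd=2 wr=0: ok; after: ALU=1 MUL=0 MEM=1 BR=1, R=2, W=2

reason(slot 1) = WAW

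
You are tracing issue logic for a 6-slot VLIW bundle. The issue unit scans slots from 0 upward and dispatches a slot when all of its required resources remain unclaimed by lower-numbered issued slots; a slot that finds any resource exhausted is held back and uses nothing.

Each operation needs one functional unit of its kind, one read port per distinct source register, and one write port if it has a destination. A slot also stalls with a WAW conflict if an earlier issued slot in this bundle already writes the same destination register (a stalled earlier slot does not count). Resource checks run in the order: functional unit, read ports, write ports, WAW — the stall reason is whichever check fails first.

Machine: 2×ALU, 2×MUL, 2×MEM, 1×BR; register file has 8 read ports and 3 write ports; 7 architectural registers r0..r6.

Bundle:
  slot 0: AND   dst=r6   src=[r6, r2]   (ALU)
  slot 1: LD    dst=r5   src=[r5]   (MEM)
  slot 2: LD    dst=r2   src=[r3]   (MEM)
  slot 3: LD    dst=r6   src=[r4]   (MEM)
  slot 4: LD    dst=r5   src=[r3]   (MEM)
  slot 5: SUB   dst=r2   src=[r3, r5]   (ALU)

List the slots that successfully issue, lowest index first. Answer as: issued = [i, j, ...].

  0. ALU→r6 ⇒ go  {1A/2Mu/2Ld/1B | 6r 2w}
  1. MEM→r5 ⇒ go  {1A/2Mu/1Ld/1B | 5r 1w}
  2. MEM→r2 ⇒ go  {1A/2Mu/0Ld/1B | 4r 0w}
  3. MEM→r6 ⇒ no(FU)  {1A/2Mu/0Ld/1B | 4r 0w}
  4. MEM→r5 ⇒ no(FU)  {1A/2Mu/0Ld/1B | 4r 0w}
  5. ALU→r2 ⇒ no(WR_PORT)  {1A/2Mu/0Ld/1B | 4r 0w}

issued = [0, 1, 2]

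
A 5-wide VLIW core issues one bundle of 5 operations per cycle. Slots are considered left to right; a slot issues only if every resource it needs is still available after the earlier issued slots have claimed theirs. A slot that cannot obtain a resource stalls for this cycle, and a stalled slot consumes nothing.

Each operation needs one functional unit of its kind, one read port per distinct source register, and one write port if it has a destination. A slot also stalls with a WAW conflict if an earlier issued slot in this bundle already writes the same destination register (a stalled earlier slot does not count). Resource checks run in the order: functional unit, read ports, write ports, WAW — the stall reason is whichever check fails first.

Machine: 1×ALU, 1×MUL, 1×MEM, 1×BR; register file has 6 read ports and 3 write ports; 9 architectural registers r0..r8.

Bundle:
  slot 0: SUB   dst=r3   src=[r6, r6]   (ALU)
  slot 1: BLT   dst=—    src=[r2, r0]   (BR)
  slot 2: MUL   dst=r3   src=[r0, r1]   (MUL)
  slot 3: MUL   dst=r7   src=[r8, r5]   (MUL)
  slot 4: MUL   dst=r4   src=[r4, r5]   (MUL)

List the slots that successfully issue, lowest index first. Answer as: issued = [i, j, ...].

[0] ALU needs rd=1 wr=1: ok; after: ALU=0 MUL=1 MEM=1 BR=1, R=5, W=2
[1] BR needs rd=2 wr=0: ok; after: ALU=0 MUL=1 MEM=1 BR=0, R=3, W=2
[2] MUL needs rd=2 wr=1: WAW; after: ALU=0 MUL=1 MEM=1 BR=0, R=3, W=2
[3] MUL needs rd=2 wr=1: ok; after: ALU=0 MUL=0 MEM=1 BR=0, R=1, W=1
[4] MUL needs rd=2 wr=1: FU; after: ALU=0 MUL=0 MEM=1 BR=0, R=1, W=1

issued = [0, 1, 3]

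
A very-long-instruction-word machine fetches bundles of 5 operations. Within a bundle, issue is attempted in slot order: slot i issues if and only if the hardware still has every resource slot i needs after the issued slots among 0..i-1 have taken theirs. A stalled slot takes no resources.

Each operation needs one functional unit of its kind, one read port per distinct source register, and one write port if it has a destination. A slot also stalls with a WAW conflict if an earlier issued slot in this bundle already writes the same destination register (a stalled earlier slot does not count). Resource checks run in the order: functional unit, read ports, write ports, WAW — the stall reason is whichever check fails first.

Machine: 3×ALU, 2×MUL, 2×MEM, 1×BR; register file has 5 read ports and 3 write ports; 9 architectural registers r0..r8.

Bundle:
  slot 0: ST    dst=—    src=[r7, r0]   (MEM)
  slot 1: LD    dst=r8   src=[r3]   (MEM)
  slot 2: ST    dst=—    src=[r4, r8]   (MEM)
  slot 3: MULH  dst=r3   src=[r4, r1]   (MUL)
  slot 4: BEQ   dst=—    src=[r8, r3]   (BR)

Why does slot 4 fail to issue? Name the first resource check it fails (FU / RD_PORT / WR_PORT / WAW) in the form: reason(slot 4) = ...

(0) want 1×MEM +2rd +0wr — yes → AL3|MU2|ME1|BR1|rd3|wr3
(1) want 1×MEM +1rd +1wr — yes → AL3|MU2|ME0|BR1|rd2|wr2
(2) want 1×MEM +2rd +0wr — FU → AL3|MU2|ME0|BR1|rd2|wr2
(3) want 1×MUL +2rd +1wr — yes → AL3|MU1|ME0|BR1|rd0|wr1
(4) want 1×BR +2rd +0wr — RD_PORT → AL3|MU1|ME0|BR1|rd0|wr1

reason(slot 4) = RD_PORT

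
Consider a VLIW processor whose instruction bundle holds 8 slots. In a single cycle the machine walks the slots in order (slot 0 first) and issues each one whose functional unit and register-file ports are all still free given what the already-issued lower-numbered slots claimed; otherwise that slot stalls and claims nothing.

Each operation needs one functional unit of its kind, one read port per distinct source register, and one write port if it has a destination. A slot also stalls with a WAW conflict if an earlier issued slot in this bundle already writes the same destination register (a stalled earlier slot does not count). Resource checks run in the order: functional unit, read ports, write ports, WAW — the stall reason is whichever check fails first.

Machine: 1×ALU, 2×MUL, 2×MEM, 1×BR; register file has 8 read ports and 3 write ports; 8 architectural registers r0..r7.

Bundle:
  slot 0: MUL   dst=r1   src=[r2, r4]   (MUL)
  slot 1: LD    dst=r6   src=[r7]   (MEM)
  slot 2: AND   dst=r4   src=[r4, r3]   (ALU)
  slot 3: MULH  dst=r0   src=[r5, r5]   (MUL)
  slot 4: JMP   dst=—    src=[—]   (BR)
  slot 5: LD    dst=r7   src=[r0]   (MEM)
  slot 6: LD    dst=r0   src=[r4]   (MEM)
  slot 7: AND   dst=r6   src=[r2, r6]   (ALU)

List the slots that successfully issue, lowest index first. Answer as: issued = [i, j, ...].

issued = [0, 1, 2, 4]

(0) want 1×MUL +2rd +1wr — yes → AL1|MU1|ME2|BR1|rd6|wr2
(1) want 1×MEM +1rd +1wr — yes → AL1|MU1|ME1|BR1|rd5|wr1
(2) want 1×ALU +2rd +1wr — yes → AL0|MU1|ME1|BR1|rd3|wr0
(3) want 1×MUL +1rd +1wr — WR_PORT → AL0|MU1|ME1|BR1|rd3|wr0
(4) want 1×BR +0rd +0wr — yes → AL0|MU1|ME1|BR0|rd3|wr0
(5) want 1×MEM +1rd +1wr — WR_PORT → AL0|MU1|ME1|BR0|rd3|wr0
(6) want 1×MEM +1rd +1wr — WR_PORT → AL0|MU1|ME1|BR0|rd3|wr0
(7) want 1×ALU +2rd +1wr — FU → AL0|MU1|ME1|BR0|rd3|wr0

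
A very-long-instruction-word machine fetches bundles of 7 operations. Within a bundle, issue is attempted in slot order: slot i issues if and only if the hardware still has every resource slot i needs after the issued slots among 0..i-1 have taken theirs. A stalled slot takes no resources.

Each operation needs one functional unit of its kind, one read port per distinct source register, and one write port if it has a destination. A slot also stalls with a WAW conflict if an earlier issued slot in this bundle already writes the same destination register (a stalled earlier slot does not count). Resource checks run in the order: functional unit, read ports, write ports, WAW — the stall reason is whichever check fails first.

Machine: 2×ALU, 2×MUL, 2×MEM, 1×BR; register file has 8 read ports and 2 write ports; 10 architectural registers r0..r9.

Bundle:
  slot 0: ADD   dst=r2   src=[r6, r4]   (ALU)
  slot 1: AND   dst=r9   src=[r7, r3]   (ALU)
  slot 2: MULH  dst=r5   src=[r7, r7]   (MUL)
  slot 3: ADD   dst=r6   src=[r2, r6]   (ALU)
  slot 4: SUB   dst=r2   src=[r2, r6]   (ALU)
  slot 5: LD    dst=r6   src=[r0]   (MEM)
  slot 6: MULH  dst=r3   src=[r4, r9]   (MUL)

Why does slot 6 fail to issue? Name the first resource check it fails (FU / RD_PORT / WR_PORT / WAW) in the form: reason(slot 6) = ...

slot 0 (ALU): ISSUE — free A1,Mu2,Ld2,B1 rp6 wp1
slot 1 (ALU): ISSUE — free A0,Mu2,Ld2,B1 rp4 wp0
slot 2 (MUL): stall WR_PORT — free A0,Mu2,Ld2,B1 rp4 wp0
slot 3 (ALU): stall FU — free A0,Mu2,Ld2,B1 rp4 wp0
slot 4 (ALU): stall FU — free A0,Mu2,Ld2,B1 rp4 wp0
slot 5 (MEM): stall WR_PORT — free A0,Mu2,Ld2,B1 rp4 wp0
slot 6 (MUL): stall WR_PORT — free A0,Mu2,Ld2,B1 rp4 wp0

reason(slot 6) = WR_PORT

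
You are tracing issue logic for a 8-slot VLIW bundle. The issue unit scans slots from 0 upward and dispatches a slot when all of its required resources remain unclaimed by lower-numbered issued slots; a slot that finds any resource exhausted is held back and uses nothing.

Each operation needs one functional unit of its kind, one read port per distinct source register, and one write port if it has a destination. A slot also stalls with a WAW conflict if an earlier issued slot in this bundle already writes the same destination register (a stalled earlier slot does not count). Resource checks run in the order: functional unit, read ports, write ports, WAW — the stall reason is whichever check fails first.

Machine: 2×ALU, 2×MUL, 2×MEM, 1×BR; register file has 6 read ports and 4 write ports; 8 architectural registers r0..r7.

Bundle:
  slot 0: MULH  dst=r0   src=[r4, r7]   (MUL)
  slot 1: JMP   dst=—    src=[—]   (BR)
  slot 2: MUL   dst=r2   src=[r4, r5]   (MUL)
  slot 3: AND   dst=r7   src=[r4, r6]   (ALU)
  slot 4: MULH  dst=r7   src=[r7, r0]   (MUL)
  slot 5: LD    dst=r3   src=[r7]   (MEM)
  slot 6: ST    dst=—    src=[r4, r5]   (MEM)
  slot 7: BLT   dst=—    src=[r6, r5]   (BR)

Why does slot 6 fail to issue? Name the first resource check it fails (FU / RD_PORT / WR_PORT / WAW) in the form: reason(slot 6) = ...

reason(slot 6) = RD_PORT

[0] MUL needs rd=2 wr=1: ok; after: ALU=2 MUL=1 MEM=2 BR=1, R=4, W=3
[1] BR needs rd=0 wr=0: ok; after: ALU=2 MUL=1 MEM=2 BR=0, R=4, W=3
[2] MUL needs rd=2 wr=1: ok; after: ALU=2 MUL=0 MEM=2 BR=0, R=2, W=2
[3] ALU needs rd=2 wr=1: ok; after: ALU=1 MUL=0 MEM=2 BR=0, R=0, W=1
[4] MUL needs rd=2 wr=1: FU; after: ALU=1 MUL=0 MEM=2 BR=0, R=0, W=1
[5] MEM needs rd=1 wr=1: RD_PORT; after: ALU=1 MUL=0 MEM=2 BR=0, R=0, W=1
[6] MEM needs rd=2 wr=0: RD_PORT; after: ALU=1 MUL=0 MEM=2 BR=0, R=0, W=1
[7] BR needs rd=2 wr=0: FU; after: ALU=1 MUL=0 MEM=2 BR=0, R=0, W=1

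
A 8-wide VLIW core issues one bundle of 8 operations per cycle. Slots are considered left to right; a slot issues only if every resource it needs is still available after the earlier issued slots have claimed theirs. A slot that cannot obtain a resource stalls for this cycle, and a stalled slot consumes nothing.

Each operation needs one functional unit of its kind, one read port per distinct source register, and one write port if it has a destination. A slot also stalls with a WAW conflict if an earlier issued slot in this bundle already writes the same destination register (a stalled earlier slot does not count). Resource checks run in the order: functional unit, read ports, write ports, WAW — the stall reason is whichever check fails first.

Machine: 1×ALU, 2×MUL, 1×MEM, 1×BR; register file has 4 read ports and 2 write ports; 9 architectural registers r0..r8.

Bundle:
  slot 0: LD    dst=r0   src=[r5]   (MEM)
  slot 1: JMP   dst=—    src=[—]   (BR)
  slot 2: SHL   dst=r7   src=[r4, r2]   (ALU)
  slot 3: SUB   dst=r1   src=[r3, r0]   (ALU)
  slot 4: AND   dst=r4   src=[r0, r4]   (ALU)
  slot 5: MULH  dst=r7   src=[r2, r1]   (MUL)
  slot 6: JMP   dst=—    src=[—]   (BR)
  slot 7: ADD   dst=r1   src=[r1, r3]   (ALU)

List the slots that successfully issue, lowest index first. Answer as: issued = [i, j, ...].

issued = [0, 1, 2]

  0. MEM→r0 ⇒ go  {1A/2Mu/0Ld/1B | 3r 1w}
  1. BR ⇒ go  {1A/2Mu/0Ld/0B | 3r 1w}
  2. ALU→r7 ⇒ go  {0A/2Mu/0Ld/0B | 1r 0w}
  3. ALU→r1 ⇒ no(FU)  {0A/2Mu/0Ld/0B | 1r 0w}
  4. ALU→r4 ⇒ no(FU)  {0A/2Mu/0Ld/0B | 1r 0w}
  5. MUL→r7 ⇒ no(RD_PORT)  {0A/2Mu/0Ld/0B | 1r 0w}
  6. BR ⇒ no(FU)  {0A/2Mu/0Ld/0B | 1r 0w}
  7. ALU→r1 ⇒ no(FU)  {0A/2Mu/0Ld/0B | 1r 0w}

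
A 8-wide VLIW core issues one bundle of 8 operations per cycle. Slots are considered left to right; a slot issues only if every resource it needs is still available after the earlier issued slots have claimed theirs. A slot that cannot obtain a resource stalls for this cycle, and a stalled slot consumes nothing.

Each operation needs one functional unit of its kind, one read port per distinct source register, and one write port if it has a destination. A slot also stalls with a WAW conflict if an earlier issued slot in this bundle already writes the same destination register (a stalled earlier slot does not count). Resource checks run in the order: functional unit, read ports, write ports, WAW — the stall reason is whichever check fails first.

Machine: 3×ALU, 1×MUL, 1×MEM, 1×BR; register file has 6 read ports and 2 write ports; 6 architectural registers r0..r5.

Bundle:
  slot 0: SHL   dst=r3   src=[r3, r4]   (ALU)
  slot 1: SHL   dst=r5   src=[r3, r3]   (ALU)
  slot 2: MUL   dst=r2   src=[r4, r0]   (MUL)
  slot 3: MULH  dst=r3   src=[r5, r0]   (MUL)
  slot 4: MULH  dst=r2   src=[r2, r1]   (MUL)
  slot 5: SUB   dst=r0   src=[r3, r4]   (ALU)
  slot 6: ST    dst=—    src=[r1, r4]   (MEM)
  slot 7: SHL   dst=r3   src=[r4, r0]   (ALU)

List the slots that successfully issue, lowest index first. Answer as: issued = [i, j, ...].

#0 ALU src=r3,r4 dispatched  <A:2 Mu:1 Ld:1 B:1 rd:4 wr:1>
#1 ALU src=r3,r3 dispatched  <A:1 Mu:1 Ld:1 B:1 rd:3 wr:0>
#2 MUL src=r4,r0 held:WR_PORT  <A:1 Mu:1 Ld:1 B:1 rd:3 wr:0>
#3 MUL src=r5,r0 held:WR_PORT  <A:1 Mu:1 Ld:1 B:1 rd:3 wr:0>
#4 MUL src=r2,r1 held:WR_PORT  <A:1 Mu:1 Ld:1 B:1 rd:3 wr:0>
#5 ALU src=r3,r4 held:WR_PORT  <A:1 Mu:1 Ld:1 B:1 rd:3 wr:0>
#6 MEM src=r1,r4 dispatched  <A:1 Mu:1 Ld:0 B:1 rd:1 wr:0>
#7 ALU src=r4,r0 held:RD_PORT  <A:1 Mu:1 Ld:0 B:1 rd:1 wr:0>

issued = [0, 1, 6]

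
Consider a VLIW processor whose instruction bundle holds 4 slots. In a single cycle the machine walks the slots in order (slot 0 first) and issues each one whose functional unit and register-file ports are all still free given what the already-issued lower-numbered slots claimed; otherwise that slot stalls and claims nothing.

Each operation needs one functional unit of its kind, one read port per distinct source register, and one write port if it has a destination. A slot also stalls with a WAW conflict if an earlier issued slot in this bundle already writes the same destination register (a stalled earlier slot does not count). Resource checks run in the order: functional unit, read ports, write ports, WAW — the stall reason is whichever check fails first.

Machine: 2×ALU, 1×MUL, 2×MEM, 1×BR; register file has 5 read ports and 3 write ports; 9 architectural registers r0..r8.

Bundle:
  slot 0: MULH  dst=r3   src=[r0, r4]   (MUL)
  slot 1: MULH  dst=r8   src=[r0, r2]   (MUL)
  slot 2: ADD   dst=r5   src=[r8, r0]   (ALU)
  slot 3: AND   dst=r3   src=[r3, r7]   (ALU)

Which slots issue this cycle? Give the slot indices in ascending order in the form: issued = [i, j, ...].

#0 MUL src=r0,r4 dispatched  <A:2 Mu:0 Ld:2 B:1 rd:3 wr:2>
#1 MUL src=r0,r2 held:FU  <A:2 Mu:0 Ld:2 B:1 rd:3 wr:2>
#2 ALU src=r8,r0 dispatched  <A:1 Mu:0 Ld:2 B:1 rd:1 wr:1>
#3 ALU src=r3,r7 held:RD_PORT  <A:1 Mu:0 Ld:2 B:1 rd:1 wr:1>

issued = [0, 2]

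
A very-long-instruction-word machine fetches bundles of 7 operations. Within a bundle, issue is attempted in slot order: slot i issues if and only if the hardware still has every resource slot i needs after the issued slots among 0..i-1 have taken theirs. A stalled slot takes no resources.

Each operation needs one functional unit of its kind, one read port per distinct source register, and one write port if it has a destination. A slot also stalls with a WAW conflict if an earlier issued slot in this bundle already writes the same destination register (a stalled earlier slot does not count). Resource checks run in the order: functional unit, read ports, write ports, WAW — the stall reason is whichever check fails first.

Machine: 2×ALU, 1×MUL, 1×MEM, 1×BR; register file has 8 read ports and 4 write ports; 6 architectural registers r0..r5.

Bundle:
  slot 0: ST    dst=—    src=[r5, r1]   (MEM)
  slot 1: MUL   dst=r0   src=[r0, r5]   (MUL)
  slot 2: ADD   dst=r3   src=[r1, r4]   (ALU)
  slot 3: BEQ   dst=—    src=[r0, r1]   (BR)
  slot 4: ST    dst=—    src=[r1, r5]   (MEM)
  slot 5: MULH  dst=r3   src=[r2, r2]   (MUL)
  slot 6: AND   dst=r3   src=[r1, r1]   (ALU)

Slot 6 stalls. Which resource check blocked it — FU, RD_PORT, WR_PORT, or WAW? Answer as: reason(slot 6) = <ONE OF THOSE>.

[0] MEM needs rd=2 wr=0: ok; after: ALU=2 MUL=1 MEM=0 BR=1, R=6, W=4
[1] MUL needs rd=2 wr=1: ok; after: ALU=2 MUL=0 MEM=0 BR=1, R=4, W=3
[2] ALU needs rd=2 wr=1: ok; after: ALU=1 MUL=0 MEM=0 BR=1, R=2, W=2
[3] BR needs rd=2 wr=0: ok; after: ALU=1 MUL=0 MEM=0 BR=0, R=0, W=2
[4] MEM needs rd=2 wr=0: FU; after: ALU=1 MUL=0 MEM=0 BR=0, R=0, W=2
[5] MUL needs rd=1 wr=1: FU; after: ALU=1 MUL=0 MEM=0 BR=0, R=0, W=2
[6] ALU needs rd=1 wr=1: RD_PORT; after: ALU=1 MUL=0 MEM=0 BR=0, R=0, W=2

reason(slot 6) = RD_PORT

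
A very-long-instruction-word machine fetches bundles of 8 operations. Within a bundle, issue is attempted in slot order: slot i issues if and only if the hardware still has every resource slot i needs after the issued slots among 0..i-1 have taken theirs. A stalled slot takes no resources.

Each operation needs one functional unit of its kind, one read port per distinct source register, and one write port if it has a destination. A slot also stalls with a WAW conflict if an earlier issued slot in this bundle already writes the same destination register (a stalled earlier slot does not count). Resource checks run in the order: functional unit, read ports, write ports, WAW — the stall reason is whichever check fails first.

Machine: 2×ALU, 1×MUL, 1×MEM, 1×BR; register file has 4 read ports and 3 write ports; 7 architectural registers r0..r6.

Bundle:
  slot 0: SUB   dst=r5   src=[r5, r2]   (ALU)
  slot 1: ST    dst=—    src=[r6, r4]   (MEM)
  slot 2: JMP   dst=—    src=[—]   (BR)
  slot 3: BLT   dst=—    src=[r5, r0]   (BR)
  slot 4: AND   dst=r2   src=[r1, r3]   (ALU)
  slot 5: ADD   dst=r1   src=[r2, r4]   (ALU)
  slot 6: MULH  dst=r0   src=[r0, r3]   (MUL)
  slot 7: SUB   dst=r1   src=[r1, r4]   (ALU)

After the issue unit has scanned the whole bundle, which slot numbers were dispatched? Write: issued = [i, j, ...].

issued = [0, 1, 2]

#0 ALU src=r5,r2 dispatched  <A:1 Mu:1 Ld:1 B:1 rd:2 wr:2>
#1 MEM src=r6,r4 dispatched  <A:1 Mu:1 Ld:0 B:1 rd:0 wr:2>
#2 BR src=- dispatched  <A:1 Mu:1 Ld:0 B:0 rd:0 wr:2>
#3 BR src=r5,r0 held:FU  <A:1 Mu:1 Ld:0 B:0 rd:0 wr:2>
#4 ALU src=r1,r3 held:RD_PORT  <A:1 Mu:1 Ld:0 B:0 rd:0 wr:2>
#5 ALU src=r2,r4 held:RD_PORT  <A:1 Mu:1 Ld:0 B:0 rd:0 wr:2>
#6 MUL src=r0,r3 held:RD_PORT  <A:1 Mu:1 Ld:0 B:0 rd:0 wr:2>
#7 ALU src=r1,r4 held:RD_PORT  <A:1 Mu:1 Ld:0 B:0 rd:0 wr:2>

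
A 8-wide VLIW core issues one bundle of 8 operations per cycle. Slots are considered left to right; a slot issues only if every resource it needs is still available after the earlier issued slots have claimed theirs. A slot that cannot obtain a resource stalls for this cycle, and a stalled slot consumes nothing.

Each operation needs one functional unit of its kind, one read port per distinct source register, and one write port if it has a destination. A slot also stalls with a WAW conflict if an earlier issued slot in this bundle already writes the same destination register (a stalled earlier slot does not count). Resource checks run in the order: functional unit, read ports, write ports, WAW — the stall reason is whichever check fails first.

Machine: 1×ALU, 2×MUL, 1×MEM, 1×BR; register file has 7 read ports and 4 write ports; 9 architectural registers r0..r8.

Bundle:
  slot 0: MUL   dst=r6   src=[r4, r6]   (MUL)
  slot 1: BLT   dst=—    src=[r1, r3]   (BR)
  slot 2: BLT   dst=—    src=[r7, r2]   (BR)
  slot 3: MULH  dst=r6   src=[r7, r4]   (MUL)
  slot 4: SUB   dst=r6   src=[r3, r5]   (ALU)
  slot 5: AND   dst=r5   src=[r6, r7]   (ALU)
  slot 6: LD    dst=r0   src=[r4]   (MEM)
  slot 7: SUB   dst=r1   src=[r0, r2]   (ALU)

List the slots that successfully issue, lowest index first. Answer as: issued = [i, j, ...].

issued = [0, 1, 5, 6]

[0] MUL needs rd=2 wr=1: ok; after: ALU=1 MUL=1 MEM=1 BR=1, R=5, W=3
[1] BR needs rd=2 wr=0: ok; after: ALU=1 MUL=1 MEM=1 BR=0, R=3, W=3
[2] BR needs rd=2 wr=0: FU; after: ALU=1 MUL=1 MEM=1 BR=0, R=3, W=3
[3] MUL needs rd=2 wr=1: WAW; after: ALU=1 MUL=1 MEM=1 BR=0, R=3, W=3
[4] ALU needs rd=2 wr=1: WAW; after: ALU=1 MUL=1 MEM=1 BR=0, R=3, W=3
[5] ALU needs rd=2 wr=1: ok; after: ALU=0 MUL=1 MEM=1 BR=0, R=1, W=2
[6] MEM needs rd=1 wr=1: ok; after: ALU=0 MUL=1 MEM=0 BR=0, R=0, W=1
[7] ALU needs rd=2 wr=1: FU; after: ALU=0 MUL=1 MEM=0 BR=0, R=0, W=1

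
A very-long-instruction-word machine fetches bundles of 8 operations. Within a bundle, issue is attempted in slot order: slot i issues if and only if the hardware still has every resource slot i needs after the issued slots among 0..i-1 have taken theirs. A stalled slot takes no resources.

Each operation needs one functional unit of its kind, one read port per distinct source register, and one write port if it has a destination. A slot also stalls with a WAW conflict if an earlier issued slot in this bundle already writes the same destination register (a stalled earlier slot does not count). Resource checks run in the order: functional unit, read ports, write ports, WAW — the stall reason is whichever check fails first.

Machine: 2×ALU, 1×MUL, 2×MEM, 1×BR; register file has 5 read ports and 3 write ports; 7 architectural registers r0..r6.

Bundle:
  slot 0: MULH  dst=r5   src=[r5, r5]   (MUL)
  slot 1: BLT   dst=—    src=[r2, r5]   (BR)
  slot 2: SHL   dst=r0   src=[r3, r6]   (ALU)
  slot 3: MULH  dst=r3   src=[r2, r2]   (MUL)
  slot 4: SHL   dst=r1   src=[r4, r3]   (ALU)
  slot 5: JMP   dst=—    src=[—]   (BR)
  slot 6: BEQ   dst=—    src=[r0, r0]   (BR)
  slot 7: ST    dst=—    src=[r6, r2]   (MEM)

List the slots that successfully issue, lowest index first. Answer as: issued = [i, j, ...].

issued = [0, 1, 2]

  0. MUL→r5 ⇒ go  {2A/0Mu/2Ld/1B | 4r 2w}
  1. BR ⇒ go  {2A/0Mu/2Ld/0B | 2r 2w}
  2. ALU→r0 ⇒ go  {1A/0Mu/2Ld/0B | 0r 1w}
  3. MUL→r3 ⇒ no(FU)  {1A/0Mu/2Ld/0B | 0r 1w}
  4. ALU→r1 ⇒ no(RD_PORT)  {1A/0Mu/2Ld/0B | 0r 1w}
  5. BR ⇒ no(FU)  {1A/0Mu/2Ld/0B | 0r 1w}
  6. BR ⇒ no(FU)  {1A/0Mu/2Ld/0B | 0r 1w}
  7. MEM ⇒ no(RD_PORT)  {1A/0Mu/2Ld/0B | 0r 1w}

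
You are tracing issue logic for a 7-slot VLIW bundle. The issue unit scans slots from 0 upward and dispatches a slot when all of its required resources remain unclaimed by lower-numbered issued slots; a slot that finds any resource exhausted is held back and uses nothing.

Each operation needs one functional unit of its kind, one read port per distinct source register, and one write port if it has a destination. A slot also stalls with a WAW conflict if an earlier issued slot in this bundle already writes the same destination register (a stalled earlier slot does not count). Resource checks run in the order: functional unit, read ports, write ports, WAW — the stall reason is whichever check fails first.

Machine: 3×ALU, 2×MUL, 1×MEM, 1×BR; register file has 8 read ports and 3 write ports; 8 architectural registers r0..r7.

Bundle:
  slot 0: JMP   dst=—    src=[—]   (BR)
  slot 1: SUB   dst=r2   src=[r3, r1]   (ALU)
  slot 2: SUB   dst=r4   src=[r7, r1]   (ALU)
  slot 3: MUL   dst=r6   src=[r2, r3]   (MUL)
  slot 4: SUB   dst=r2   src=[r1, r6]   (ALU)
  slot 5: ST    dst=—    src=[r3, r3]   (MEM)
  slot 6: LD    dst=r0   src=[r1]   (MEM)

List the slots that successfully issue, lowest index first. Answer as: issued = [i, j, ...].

issued = [0, 1, 2, 3, 5]

  0. BR ⇒ go  {3A/2Mu/1Ld/0B | 8r 3w}
  1. ALU→r2 ⇒ go  {2A/2Mu/1Ld/0B | 6r 2w}
  2. ALU→r4 ⇒ go  {1A/2Mu/1Ld/0B | 4r 1w}
  3. MUL→r6 ⇒ go  {1A/1Mu/1Ld/0B | 2r 0w}
  4. ALU→r2 ⇒ no(WR_PORT)  {1A/1Mu/1Ld/0B | 2r 0w}
  5. MEM ⇒ go  {1A/1Mu/0Ld/0B | 1r 0w}
  6. MEM→r0 ⇒ no(FU)  {1A/1Mu/0Ld/0B | 1r 0w}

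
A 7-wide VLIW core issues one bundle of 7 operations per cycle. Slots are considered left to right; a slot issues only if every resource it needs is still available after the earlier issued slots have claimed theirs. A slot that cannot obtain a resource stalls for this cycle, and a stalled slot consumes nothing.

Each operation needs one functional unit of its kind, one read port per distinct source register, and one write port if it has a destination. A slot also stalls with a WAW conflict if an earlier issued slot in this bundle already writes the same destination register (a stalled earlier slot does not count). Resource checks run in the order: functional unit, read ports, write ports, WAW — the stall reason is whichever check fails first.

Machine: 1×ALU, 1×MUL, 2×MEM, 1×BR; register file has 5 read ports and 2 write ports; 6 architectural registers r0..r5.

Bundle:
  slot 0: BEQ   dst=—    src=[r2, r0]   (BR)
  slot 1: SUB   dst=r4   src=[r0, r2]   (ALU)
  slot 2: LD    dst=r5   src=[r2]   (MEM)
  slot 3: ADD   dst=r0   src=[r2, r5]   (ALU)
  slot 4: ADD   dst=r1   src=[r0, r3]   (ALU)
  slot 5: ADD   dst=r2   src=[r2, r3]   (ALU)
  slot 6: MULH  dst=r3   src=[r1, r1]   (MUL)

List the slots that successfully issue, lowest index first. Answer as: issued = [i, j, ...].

  0. BR ⇒ go  {1A/1Mu/2Ld/0B | 3r 2w}
  1. ALU→r4 ⇒ go  {0A/1Mu/2Ld/0B | 1r 1w}
  2. MEM→r5 ⇒ go  {0A/1Mu/1Ld/0B | 0r 0w}
  3. ALU→r0 ⇒ no(FU)  {0A/1Mu/1Ld/0B | 0r 0w}
  4. ALU→r1 ⇒ no(FU)  {0A/1Mu/1Ld/0B | 0r 0w}
  5. ALU→r2 ⇒ no(FU)  {0A/1Mu/1Ld/0B | 0r 0w}
  6. MUL→r3 ⇒ no(RD_PORT)  {0A/1Mu/1Ld/0B | 0r 0w}

issued = [0, 1, 2]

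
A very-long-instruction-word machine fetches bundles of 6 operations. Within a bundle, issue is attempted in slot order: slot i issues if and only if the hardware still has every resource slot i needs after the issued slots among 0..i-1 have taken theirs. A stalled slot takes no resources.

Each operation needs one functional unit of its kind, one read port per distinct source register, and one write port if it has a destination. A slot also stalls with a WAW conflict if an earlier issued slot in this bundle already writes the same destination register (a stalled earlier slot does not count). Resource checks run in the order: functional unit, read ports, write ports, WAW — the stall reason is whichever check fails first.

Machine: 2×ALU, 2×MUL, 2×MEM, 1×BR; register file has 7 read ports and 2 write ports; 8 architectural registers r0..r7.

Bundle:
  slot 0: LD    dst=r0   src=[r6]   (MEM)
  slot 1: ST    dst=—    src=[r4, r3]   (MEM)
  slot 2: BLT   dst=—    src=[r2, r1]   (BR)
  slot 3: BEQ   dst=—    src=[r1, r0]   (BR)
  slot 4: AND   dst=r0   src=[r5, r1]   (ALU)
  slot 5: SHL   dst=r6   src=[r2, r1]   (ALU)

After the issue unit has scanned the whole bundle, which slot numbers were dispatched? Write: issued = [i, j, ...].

  0. MEM→r0 ⇒ go  {2A/2Mu/1Ld/1B | 6r 1w}
  1. MEM ⇒ go  {2A/2Mu/0Ld/1B | 4r 1w}
  2. BR ⇒ go  {2A/2Mu/0Ld/0B | 2r 1w}
  3. BR ⇒ no(FU)  {2A/2Mu/0Ld/0B | 2r 1w}
  4. ALU→r0 ⇒ no(WAW)  {2A/2Mu/0Ld/0B | 2r 1w}
  5. ALU→r6 ⇒ go  {1A/2Mu/0Ld/0B | 0r 0w}

issued = [0, 1, 2, 5]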